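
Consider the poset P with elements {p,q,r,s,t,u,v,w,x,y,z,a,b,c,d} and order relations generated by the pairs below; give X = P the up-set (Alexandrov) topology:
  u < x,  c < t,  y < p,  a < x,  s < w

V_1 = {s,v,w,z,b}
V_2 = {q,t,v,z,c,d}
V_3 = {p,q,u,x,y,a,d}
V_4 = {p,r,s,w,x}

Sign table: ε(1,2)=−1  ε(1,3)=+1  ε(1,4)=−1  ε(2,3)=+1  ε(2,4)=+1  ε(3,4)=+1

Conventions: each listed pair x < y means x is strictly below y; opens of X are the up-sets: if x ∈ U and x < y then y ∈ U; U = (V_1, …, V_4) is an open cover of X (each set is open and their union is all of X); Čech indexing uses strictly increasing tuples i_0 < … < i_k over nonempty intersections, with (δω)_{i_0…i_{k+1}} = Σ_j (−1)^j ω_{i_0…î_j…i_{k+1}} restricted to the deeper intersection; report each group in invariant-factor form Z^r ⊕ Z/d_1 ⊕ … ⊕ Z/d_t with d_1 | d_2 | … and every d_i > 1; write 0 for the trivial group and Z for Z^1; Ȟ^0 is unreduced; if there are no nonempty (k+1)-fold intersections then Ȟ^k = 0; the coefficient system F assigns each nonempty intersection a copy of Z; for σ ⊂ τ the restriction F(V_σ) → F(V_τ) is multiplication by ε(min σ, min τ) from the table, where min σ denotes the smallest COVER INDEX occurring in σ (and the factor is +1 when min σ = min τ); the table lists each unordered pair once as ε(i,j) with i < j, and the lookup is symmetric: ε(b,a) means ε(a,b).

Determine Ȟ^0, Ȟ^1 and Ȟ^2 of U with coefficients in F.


Ȟ^0(U;F) ≅ Z,  Ȟ^1(U;F) ≅ Z,  Ȟ^2(U;F) ≅ 0

cover nerve:
  V12={v,z} V14={s,w} V23={q,d} V34={p,x}
C dims 4,4; δ0: rk 3, SNF 1^3
Ȟ^0: (4−3)−0=1 ⇒ Z
Ȟ^1: (4−0)−3=1 ⇒ Z
Ȟ^2: (0−0)−0=0 ⇒ 0


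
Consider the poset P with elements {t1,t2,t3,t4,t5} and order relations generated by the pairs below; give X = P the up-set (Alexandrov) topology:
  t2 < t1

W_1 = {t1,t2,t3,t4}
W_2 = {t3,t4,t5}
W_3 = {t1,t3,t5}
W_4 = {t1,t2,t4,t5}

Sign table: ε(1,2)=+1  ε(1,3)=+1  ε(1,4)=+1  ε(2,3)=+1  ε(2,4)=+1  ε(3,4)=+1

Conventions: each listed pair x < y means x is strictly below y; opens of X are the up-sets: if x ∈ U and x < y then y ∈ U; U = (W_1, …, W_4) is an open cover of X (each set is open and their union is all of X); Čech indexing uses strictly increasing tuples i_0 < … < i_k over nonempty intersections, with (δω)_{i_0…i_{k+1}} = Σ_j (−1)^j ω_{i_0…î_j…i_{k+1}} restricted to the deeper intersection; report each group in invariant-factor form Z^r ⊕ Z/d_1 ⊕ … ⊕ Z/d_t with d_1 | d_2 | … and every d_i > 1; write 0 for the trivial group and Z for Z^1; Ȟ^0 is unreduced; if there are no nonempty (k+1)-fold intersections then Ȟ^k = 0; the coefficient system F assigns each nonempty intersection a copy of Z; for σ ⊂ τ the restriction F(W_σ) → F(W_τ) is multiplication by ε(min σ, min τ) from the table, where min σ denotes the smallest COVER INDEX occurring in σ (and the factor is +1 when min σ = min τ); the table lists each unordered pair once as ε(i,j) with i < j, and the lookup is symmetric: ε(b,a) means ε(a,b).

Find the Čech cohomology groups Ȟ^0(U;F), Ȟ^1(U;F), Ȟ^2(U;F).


Ȟ^0(U;F) ≅ Z, Ȟ^1(U;F) ≅ 0, Ȟ^2(U;F) ≅ Z

nerve of the cover:
  W12={t3,t4} W13={t1,t3} W14={t1,t2,t4} W23={t3,t5} W24={t4,t5} W34={t1,t5}
  W123={t3} W124={t4} W134={t1} W234={t5}
C dims 4,6,4; δ0: rk 3, SNF 1^3; δ1: rk 3, SNF 1^3
Ȟ^0 = (4 − 3) − 0 = 1, so Ȟ^0 ≅ Z
Ȟ^1 = (6 − 3) − 3 = 0, so Ȟ^1 ≅ 0
Ȟ^2 = (4 − 0) − 3 = 1, so Ȟ^2 ≅ Z


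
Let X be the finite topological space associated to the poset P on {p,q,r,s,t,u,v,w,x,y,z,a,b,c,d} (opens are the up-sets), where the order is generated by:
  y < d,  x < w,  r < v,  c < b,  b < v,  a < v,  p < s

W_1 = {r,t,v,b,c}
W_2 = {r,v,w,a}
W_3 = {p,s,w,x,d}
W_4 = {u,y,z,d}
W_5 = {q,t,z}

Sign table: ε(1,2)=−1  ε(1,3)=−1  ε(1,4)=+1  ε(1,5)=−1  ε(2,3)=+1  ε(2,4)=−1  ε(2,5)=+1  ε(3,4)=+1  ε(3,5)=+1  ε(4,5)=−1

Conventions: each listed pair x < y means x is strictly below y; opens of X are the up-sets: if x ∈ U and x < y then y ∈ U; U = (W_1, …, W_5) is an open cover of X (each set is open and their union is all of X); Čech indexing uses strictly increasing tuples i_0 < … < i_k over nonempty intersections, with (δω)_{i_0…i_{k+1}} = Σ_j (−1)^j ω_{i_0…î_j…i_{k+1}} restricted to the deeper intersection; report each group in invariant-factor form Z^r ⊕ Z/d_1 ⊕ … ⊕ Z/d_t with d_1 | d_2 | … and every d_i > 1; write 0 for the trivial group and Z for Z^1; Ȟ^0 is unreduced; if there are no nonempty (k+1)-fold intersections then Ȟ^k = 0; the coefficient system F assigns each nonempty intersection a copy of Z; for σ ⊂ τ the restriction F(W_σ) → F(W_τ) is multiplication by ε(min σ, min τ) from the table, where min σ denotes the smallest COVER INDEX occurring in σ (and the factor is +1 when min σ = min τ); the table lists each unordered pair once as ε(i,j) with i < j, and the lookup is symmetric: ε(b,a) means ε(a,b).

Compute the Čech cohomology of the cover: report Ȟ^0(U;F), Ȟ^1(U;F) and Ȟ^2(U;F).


Ȟ^0(U;F) ≅ 0,  Ȟ^1(U;F) ≅ Z/2,  Ȟ^2(U;F) ≅ 0

nonempty intersections:
  W12={r,v} W15={t} W23={w} W34={d} W45={z}
C dims 5,5; δ0: rk 5, SNF 1^4·2
Ȟ^0: (5−5)−0=0 ⇒ 0
Ȟ^1: (5−0)−5=0 plus torsion [2] ⇒ Z/2
Ȟ^2: (0−0)−0=0 ⇒ 0


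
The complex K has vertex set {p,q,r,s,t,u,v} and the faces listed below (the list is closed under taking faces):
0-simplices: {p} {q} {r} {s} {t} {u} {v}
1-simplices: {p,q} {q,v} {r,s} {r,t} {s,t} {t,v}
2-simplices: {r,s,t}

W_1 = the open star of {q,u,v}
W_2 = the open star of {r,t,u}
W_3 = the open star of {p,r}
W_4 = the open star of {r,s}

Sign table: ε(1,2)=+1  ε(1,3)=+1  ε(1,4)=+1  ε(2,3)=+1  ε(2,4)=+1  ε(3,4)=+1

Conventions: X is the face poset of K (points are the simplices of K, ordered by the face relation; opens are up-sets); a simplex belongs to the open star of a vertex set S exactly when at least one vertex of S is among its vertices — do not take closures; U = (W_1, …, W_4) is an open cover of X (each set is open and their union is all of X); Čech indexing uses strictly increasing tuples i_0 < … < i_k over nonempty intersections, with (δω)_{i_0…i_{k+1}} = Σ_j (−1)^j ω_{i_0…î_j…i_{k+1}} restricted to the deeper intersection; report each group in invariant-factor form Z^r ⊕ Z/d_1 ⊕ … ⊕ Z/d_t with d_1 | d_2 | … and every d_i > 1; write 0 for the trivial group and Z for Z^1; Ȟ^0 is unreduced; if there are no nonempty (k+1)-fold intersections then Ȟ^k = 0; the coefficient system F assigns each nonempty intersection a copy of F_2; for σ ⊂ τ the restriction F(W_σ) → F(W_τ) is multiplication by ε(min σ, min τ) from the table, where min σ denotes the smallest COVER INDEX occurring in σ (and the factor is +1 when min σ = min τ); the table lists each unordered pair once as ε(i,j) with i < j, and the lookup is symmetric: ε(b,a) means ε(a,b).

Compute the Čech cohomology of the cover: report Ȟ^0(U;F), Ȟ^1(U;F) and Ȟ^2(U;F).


cover nerve:
  W1={{q},{u},{v},{p,q},{q,v},{t,v}} W2={{r},{t},{u},{r,s},{r,t},{s,t},{t,v},{r,s,t}} W3={{p},{r},{p,q},{r,s},{r,t},{r,s,t}} W4={{r},{s},{r,s},{r,t},{s,t},{r,s,t}}
  W12={{u},{t,v}} W13={{p,q}} W23={{r},{r,s},{r,t},{r,s,t}} W24={{r},{r,s},{r,t},{s,t},{r,s,t}} W34={{r},{r,s},{r,t},{r,s,t}}
  W234={{r},{r,s},{r,t},{r,s,t}}
C dims 4,5,1; δ0: rk_F2 3; δ1: rk_F2 1
Ȟ^0: (4−3)−0=1 ⇒ Z/2
Ȟ^1: (5−1)−3=1 ⇒ Z/2
Ȟ^2: (1−0)−1=0 ⇒ 0

Ȟ^0 = Z/2,  Ȟ^1 = Z/2,  Ȟ^2 = 0


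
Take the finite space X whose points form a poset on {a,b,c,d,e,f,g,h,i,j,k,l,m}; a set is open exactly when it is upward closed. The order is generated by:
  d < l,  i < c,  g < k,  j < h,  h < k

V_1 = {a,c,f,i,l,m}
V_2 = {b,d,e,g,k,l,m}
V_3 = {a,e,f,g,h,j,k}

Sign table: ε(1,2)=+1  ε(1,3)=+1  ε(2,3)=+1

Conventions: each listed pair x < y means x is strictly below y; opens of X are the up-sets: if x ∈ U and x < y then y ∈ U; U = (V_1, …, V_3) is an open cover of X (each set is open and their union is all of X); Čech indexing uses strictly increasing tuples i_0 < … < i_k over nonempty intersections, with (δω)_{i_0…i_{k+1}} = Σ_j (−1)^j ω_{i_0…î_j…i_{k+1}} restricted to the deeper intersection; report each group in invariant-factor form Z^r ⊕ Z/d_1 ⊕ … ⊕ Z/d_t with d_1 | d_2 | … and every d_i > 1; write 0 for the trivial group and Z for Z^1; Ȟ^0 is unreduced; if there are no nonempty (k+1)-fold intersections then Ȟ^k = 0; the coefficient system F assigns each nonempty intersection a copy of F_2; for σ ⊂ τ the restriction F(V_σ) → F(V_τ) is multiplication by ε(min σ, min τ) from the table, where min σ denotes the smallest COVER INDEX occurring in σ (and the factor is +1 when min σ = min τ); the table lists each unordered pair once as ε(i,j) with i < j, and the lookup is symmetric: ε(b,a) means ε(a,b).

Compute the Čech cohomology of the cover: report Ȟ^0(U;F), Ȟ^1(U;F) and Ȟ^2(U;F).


cover nerve:
  V12={l,m} V13={a,f} V23={e,g,k}
C dims 3,3; δ0: rk_F2 2
Ȟ^0: (3−2)−0=1 ⇒ Z/2
Ȟ^1: (3−0)−2=1 ⇒ Z/2
Ȟ^2: (0−0)−0=0 ⇒ 0

Ȟ^0 ≅ Z/2, Ȟ^1 ≅ Z/2 and Ȟ^2 ≅ 0


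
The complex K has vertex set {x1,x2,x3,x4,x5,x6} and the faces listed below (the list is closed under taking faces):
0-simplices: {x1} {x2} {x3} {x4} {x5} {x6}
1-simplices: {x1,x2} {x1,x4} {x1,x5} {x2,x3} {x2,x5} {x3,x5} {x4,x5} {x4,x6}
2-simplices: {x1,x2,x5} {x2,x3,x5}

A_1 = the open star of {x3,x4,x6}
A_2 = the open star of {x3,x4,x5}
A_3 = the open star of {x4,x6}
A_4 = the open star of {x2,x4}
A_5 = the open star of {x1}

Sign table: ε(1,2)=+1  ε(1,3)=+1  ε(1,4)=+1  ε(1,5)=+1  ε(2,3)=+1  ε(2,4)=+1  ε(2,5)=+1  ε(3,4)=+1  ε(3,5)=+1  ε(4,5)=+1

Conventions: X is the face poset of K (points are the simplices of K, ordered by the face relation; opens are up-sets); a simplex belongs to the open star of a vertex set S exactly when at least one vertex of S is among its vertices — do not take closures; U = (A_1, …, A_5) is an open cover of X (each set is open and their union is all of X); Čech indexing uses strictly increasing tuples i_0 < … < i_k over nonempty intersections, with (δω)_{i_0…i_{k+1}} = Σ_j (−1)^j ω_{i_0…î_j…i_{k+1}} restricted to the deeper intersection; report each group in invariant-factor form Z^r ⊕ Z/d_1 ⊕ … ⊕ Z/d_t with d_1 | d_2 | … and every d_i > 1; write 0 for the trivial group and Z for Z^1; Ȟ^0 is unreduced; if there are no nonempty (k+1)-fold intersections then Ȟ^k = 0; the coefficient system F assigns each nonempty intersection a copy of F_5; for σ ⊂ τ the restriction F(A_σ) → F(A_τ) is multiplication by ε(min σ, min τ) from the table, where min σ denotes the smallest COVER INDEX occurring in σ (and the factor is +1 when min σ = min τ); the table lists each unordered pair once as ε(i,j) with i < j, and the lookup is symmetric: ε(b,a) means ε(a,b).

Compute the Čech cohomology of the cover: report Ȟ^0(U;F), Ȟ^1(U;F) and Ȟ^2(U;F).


cover nerve:
  A1={{x3},{x4},{x6},{x1,x4},{x2,x3},{x3,x5},{x4,x5},{x4,x6},{x2,x3,x5}} A2={{x3},{x4},{x5},{x1,x4},{x1,x5},{x2,x3},{x2,x5},{x3,x5},{x4,x5},{x4,x6},{x1,x2,x5},{x2,x3,x5}} A3={{x4},{x6},{x1,x4},{x4,x5},{x4,x6}} A4={{x2},{x4},{x1,x2},{x1,x4},{x2,x3},{x2,x5},{x4,x5},{x4,x6},{x1,x2,x5},{x2,x3,x5}} A5={{x1},{x1,x2},{x1,x4},{x1,x5},{x1,x2,x5}}
  A12={{x3},{x4},{x1,x4},{x2,x3},{x3,x5},{x4,x5},{x4,x6},{x2,x3,x5}} A13={{x4},{x6},{x1,x4},{x4,x5},{x4,x6}} A14={{x4},{x1,x4},{x2,x3},{x4,x5},{x4,x6},{x2,x3,x5}} A15={{x1,x4}} A23={{x4},{x1,x4},{x4,x5},{x4,x6}} A24={{x4},{x1,x4},{x2,x3},{x2,x5},{x4,x5},{x4,x6},{x1,x2,x5},{x2,x3,x5}} A25={{x1,x4},{x1,x5},{x1,x2,x5}} A34={{x4},{x1,x4},{x4,x5},{x4,x6}} A35={{x1,x4}} A45={{x1,x2},{x1,x4},{x1,x2,x5}}
  A123={{x4},{x1,x4},{x4,x5},{x4,x6}} A124={{x4},{x1,x4},{x2,x3},{x4,x5},{x4,x6},{x2,x3,x5}} A125={{x1,x4}} A134={{x4},{x1,x4},{x4,x5},{x4,x6}} A135={{x1,x4}} A145={{x1,x4}} A234={{x4},{x1,x4},{x4,x5},{x4,x6}} A235={{x1,x4}} A245={{x1,x4},{x1,x2,x5}} A345={{x1,x4}}
  A1234={{x4},{x1,x4},{x4,x5},{x4,x6}} A1235={{x1,x4}} A1245={{x1,x4}} A1345={{x1,x4}} A2345={{x1,x4}}
  A12345={{x1,x4}}
C dims 5,10,10,5; δ0: rk_F5 4; δ1: rk_F5 6; δ2: rk_F5 4
Ȟ^0: (5−4)−0=1 ⇒ Z/5
Ȟ^1: (10−6)−4=0 ⇒ 0
Ȟ^2: (10−4)−6=0 ⇒ 0

Ȟ^0(U;F) ≅ Z/5,  Ȟ^1(U;F) ≅ 0,  Ȟ^2(U;F) ≅ 0


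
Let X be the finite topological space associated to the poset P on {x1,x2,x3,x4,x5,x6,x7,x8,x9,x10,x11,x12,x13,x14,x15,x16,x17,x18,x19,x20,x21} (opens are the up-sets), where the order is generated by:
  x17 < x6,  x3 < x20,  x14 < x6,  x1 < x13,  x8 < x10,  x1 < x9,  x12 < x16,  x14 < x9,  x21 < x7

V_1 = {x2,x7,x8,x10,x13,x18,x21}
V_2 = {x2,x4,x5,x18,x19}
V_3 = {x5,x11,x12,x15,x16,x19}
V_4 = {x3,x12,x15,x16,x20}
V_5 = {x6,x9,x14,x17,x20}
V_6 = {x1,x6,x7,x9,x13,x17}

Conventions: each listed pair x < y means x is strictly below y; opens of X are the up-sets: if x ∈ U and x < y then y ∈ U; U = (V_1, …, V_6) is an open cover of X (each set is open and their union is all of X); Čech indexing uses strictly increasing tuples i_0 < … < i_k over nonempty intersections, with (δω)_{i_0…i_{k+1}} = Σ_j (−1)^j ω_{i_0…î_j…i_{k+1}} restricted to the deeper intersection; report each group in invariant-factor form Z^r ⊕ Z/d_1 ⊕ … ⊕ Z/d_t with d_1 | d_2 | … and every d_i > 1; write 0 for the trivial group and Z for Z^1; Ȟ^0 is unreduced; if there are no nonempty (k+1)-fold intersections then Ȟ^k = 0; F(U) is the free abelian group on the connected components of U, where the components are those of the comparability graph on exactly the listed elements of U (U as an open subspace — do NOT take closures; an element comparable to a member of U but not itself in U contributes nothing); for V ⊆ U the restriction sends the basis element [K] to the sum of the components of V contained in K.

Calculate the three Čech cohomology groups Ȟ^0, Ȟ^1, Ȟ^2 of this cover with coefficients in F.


nerve simplices:
  V12={x2,x18} V16={x7,x13} V23={x5,x19} V34={x12,x15,x16} V45={x20} V56={x6,x9,x17}
components per intersection:
  V1: {x2} {x7,x21} {x8,x10} {x13} {x18}
  V2: {x2} {x4} {x5} {x18} {x19}
  V3: {x5} {x11} {x12,x16} {x15} {x19}
  V4: {x3,x20} {x12,x16} {x15}
  V5: {x6,x9,x14,x17} {x20}
  V6: {x1,x9,x13} {x6,x17} {x7}
  V12: {x2} {x18}
  V16: {x7} {x13}
  V23: {x5} {x19}
  V34: {x12,x16} {x15}
  V45: {x20}
  V56: {x6,x17} {x9}
C dims 23,11; δ0: rk 11, SNF 1^11
degree 0: 23−11−0 = 12 → Ȟ^0 ≅ Z^12
degree 1: 11−0−11 = 0 → Ȟ^1 ≅ 0
degree 2: 0−0−0 = 0 → Ȟ^2 ≅ 0

Ȟ^0 = Z^12,  Ȟ^1 = 0,  Ȟ^2 = 0


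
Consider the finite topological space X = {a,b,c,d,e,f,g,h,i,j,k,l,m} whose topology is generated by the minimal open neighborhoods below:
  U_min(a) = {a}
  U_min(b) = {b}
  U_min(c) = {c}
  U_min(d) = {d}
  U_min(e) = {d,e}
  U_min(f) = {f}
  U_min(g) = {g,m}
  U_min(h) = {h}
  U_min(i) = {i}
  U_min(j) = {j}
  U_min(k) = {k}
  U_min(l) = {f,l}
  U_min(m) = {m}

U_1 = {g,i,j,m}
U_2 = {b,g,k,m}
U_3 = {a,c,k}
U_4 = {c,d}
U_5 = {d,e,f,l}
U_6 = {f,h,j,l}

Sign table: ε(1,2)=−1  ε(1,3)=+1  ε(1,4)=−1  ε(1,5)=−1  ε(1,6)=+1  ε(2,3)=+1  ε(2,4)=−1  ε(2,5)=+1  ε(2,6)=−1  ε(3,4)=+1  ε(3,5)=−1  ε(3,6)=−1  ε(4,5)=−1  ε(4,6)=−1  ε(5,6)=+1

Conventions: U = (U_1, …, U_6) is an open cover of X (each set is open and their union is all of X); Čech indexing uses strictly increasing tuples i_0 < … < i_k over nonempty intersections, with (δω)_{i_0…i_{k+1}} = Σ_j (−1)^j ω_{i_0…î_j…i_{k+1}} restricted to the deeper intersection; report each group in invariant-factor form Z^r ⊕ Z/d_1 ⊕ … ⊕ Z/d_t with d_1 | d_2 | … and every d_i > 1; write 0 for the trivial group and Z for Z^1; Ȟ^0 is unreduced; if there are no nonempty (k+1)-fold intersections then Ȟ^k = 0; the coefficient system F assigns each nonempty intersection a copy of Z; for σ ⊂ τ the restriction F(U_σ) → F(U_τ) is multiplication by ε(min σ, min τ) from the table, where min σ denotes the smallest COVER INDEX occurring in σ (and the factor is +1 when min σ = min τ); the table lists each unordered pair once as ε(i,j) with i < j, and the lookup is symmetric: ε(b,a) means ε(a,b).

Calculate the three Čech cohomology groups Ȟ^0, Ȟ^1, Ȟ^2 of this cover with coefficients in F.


Ȟ^0(U;F) ≅ Z, Ȟ^1(U;F) ≅ Z, Ȟ^2(U;F) ≅ 0

nonempty overlaps:
  U12={g,m} U16={j} U23={k} U34={c} U45={d} U56={f,l}
C dims 6,6; δ0: rk 5, SNF 1^5
degree 0: 6−5−0 = 1 → Ȟ^0 ≅ Z
degree 1: 6−0−5 = 1 → Ȟ^1 ≅ Z
degree 2: 0−0−0 = 0 → Ȟ^2 ≅ 0


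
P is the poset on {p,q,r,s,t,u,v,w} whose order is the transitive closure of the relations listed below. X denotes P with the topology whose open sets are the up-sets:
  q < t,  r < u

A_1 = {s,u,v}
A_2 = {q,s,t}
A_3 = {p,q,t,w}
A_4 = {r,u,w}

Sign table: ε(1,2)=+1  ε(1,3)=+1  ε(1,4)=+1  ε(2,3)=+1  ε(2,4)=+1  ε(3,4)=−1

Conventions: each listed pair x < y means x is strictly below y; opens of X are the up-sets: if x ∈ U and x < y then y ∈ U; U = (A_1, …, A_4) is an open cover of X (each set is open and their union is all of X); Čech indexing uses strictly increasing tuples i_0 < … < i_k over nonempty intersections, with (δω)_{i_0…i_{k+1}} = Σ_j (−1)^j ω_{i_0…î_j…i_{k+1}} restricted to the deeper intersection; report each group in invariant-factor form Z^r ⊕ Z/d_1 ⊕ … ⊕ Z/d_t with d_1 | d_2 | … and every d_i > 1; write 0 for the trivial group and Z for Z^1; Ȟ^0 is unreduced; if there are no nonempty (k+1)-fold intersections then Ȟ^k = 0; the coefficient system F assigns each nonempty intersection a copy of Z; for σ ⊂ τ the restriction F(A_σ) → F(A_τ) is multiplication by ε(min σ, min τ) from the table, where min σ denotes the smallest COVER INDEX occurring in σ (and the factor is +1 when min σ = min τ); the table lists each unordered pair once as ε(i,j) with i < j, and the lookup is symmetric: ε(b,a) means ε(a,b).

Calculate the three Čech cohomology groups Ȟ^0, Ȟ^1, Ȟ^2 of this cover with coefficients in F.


Ȟ^0 ≅ 0, Ȟ^1 ≅ Z/2 and Ȟ^2 ≅ 0

nerve of the cover:
  A12={s} A14={u} A23={q,t} A34={w}
C dims 4,4; δ0: rk 4, SNF 1^3·2
Ȟ^0 = (4 − 4) − 0 = 0, so Ȟ^0 ≅ 0
Ȟ^1 = (4 − 0) − 4 = 0 plus torsion [2], so Ȟ^1 ≅ Z/2
Ȟ^2 = (0 − 0) − 0 = 0, so Ȟ^2 ≅ 0


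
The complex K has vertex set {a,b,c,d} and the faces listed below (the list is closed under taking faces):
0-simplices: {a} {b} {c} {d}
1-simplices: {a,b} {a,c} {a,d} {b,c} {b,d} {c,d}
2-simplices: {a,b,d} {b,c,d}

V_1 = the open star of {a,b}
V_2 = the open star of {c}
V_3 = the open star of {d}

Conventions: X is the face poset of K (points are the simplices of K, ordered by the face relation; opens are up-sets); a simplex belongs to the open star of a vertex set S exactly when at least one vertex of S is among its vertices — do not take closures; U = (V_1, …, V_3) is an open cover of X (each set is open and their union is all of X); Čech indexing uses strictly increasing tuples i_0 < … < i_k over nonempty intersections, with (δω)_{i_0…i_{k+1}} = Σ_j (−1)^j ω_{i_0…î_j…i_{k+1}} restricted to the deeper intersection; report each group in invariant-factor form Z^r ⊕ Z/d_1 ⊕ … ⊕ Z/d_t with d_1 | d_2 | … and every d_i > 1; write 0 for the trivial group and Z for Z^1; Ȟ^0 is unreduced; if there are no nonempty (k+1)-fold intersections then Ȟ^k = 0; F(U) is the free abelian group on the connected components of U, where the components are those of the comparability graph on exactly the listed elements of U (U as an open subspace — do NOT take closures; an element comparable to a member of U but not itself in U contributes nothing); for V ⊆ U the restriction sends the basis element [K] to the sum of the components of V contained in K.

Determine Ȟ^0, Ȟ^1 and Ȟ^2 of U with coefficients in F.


nerve simplices:
  V1={{a},{b},{a,b},{a,c},{a,d},{b,c},{b,d},{a,b,d},{b,c,d}} V2={{c},{a,c},{b,c},{c,d},{b,c,d}} V3={{d},{a,d},{b,d},{c,d},{a,b,d},{b,c,d}}
  V12={{a,c},{b,c},{b,c,d}} V13={{a,d},{b,d},{a,b,d},{b,c,d}} V23={{c,d},{b,c,d}}
  V123={{b,c,d}}
components per intersection:
  V1: {{a},{b},{a,b},{a,c},{a,d},{b,c},{b,d},{a,b,d},{b,c,d}}
  V2: {{c},{a,c},{b,c},{c,d},{b,c,d}}
  V3: {{d},{a,d},{b,d},{c,d},{a,b,d},{b,c,d}}
  V12: {{a,c}} {{b,c},{b,c,d}}
  V13: {{a,d},{b,d},{a,b,d},{b,c,d}}
  V23: {{c,d},{b,c,d}}
  V123: {{b,c,d}}
C dims 3,4,1; δ0: rk 2, SNF 1^2; δ1: rk 1, SNF 1^1
degree 0: 3−2−0 = 1 → Ȟ^0 ≅ Z
degree 1: 4−1−2 = 1 → Ȟ^1 ≅ Z
degree 2: 1−0−1 = 0 → Ȟ^2 ≅ 0

Ȟ^0 = Z; Ȟ^1 = Z; Ȟ^2 = 0


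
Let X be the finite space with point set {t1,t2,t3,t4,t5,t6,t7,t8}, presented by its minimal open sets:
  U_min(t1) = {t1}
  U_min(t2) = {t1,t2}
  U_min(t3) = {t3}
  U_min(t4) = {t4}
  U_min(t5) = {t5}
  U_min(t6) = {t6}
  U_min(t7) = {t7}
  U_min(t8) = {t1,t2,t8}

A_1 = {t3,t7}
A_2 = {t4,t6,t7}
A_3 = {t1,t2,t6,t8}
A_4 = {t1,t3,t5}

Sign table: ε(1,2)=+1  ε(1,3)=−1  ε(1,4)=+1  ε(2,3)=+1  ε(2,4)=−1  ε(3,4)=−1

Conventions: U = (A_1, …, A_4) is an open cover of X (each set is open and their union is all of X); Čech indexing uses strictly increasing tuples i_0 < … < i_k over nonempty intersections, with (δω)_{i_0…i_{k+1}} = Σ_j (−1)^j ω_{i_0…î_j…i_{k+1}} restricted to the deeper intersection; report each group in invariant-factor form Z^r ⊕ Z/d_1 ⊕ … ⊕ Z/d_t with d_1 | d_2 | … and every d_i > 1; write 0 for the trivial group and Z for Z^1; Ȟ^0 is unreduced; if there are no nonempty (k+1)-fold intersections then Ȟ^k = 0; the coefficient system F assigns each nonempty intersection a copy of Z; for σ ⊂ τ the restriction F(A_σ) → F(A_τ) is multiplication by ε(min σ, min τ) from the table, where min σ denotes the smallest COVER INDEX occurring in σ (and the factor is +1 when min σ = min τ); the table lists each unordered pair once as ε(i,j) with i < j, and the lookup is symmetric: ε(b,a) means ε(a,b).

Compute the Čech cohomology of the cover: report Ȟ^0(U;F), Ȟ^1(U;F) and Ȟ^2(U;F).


Ȟ^0(U;F) ≅ 0; Ȟ^1(U;F) ≅ Z/2; Ȟ^2(U;F) ≅ 0

cover nerve:
  A12={t7} A14={t3} A23={t6} A34={t1}
C dims 4,4; δ0: rk 4, SNF 1^3·2
Ȟ^0: (4−4)−0=0 ⇒ 0
Ȟ^1: (4−0)−4=0 plus torsion [2] ⇒ Z/2
Ȟ^2: (0−0)−0=0 ⇒ 0


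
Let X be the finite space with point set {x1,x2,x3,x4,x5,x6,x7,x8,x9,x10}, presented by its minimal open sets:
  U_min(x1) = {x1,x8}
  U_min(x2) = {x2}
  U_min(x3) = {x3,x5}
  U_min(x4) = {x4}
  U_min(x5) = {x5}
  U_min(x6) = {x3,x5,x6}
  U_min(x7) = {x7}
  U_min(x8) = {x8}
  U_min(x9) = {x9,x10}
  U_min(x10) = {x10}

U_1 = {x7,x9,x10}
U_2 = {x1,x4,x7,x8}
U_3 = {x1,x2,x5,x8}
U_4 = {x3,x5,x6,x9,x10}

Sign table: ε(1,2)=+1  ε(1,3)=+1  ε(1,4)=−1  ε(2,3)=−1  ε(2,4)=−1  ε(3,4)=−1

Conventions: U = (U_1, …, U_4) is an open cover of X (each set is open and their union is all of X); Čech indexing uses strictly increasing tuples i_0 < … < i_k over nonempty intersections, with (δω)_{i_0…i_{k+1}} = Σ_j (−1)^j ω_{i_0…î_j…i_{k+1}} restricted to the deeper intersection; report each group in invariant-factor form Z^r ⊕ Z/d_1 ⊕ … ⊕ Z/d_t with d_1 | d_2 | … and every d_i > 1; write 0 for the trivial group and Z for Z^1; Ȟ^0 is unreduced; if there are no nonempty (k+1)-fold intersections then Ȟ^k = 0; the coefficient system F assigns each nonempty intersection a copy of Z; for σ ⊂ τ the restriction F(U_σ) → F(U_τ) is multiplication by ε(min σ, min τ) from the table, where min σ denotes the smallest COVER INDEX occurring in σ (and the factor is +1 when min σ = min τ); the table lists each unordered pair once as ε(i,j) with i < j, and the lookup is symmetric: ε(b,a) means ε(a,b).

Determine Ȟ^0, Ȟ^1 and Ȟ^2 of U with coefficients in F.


Ȟ^0(U;F) ≅ 0,  Ȟ^1(U;F) ≅ Z/2,  Ȟ^2(U;F) ≅ 0

cover nerve:
  U12={x7} U14={x9,x10} U23={x1,x8} U34={x5}
C dims 4,4; δ0: rk 4, SNF 1^3·2
Ȟ^0: (4−4)−0=0 ⇒ 0
Ȟ^1: (4−0)−4=0 plus torsion [2] ⇒ Z/2
Ȟ^2: (0−0)−0=0 ⇒ 0


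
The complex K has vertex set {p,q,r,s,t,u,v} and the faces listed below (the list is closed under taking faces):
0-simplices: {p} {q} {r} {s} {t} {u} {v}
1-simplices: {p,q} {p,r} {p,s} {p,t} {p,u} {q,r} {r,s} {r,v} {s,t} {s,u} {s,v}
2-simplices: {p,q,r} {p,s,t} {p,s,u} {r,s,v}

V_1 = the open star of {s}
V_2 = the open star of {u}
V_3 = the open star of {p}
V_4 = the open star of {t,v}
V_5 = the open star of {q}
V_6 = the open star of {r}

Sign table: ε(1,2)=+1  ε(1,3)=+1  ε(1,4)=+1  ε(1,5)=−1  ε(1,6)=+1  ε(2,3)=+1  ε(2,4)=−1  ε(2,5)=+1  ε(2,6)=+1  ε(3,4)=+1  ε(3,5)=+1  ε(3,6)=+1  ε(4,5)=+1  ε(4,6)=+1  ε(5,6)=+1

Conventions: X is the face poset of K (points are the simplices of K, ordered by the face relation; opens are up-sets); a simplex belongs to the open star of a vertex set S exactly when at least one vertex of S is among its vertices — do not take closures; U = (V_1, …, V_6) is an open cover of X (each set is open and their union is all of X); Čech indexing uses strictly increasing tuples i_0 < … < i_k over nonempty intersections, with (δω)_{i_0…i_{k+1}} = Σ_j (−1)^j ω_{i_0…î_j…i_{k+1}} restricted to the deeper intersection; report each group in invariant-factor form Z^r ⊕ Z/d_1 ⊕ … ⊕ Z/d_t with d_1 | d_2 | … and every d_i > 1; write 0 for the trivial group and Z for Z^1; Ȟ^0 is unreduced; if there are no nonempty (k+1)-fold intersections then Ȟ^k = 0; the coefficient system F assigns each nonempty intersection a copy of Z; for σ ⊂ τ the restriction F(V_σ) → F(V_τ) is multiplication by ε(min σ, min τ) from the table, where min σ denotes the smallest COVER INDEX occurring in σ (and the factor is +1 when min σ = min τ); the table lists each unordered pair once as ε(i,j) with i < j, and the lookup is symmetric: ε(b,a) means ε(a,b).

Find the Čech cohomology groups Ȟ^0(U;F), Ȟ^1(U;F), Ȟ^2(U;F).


intersection data:
  V1={{s},{p,s},{r,s},{s,t},{s,u},{s,v},{p,s,t},{p,s,u},{r,s,v}} V2={{u},{p,u},{s,u},{p,s,u}} V3={{p},{p,q},{p,r},{p,s},{p,t},{p,u},{p,q,r},{p,s,t},{p,s,u}} V4={{t},{v},{p,t},{r,v},{s,t},{s,v},{p,s,t},{r,s,v}} V5={{q},{p,q},{q,r},{p,q,r}} V6={{r},{p,r},{q,r},{r,s},{r,v},{p,q,r},{r,s,v}}
  V12={{s,u},{p,s,u}} V13={{p,s},{p,s,t},{p,s,u}} V14={{s,t},{s,v},{p,s,t},{r,s,v}} V16={{r,s},{r,s,v}} V23={{p,u},{p,s,u}} V34={{p,t},{p,s,t}} V35={{p,q},{p,q,r}} V36={{p,r},{p,q,r}} V46={{r,v},{r,s,v}} V56={{q,r},{p,q,r}}
  V123={{p,s,u}} V134={{p,s,t}} V146={{r,s,v}} V356={{p,q,r}}
C dims 6,10,4; δ0: rk 5, SNF 1^5; δ1: rk 4, SNF 1^4
Ȟ^0 = (6 − 5) − 0 = 1, so Ȟ^0 ≅ Z
Ȟ^1 = (10 − 4) − 5 = 1, so Ȟ^1 ≅ Z
Ȟ^2 = (4 − 0) − 4 = 0, so Ȟ^2 ≅ 0

Ȟ^0 ≅ Z, Ȟ^1 ≅ Z and Ȟ^2 ≅ 0


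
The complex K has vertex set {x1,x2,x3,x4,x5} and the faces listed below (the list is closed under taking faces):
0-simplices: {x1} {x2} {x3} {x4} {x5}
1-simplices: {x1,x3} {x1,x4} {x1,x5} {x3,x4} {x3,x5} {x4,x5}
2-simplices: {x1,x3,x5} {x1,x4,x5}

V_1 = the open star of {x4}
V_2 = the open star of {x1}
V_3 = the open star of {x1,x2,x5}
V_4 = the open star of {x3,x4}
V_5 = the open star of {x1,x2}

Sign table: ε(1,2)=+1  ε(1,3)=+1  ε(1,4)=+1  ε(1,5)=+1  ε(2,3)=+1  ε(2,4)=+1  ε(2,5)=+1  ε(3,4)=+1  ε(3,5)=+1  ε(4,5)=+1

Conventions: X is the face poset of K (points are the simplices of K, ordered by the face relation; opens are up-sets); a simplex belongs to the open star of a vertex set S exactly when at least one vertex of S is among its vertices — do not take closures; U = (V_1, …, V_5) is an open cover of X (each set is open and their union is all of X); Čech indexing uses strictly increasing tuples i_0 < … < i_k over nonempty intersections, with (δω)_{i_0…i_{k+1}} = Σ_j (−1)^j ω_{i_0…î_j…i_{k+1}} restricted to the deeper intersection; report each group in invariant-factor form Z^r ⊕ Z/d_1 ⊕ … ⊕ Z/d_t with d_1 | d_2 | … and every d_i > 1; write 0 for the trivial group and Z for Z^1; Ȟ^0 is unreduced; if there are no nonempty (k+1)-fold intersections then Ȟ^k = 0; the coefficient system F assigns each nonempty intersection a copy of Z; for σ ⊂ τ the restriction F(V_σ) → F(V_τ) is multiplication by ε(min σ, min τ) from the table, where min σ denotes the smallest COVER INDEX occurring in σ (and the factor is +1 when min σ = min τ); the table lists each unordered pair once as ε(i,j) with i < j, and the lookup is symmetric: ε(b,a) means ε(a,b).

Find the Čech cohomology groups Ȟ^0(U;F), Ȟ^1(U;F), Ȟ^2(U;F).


Ȟ^0 = Z; Ȟ^1 = 0; Ȟ^2 = 0

nonempty overlaps:
  V1={{x4},{x1,x4},{x3,x4},{x4,x5},{x1,x4,x5}} V2={{x1},{x1,x3},{x1,x4},{x1,x5},{x1,x3,x5},{x1,x4,x5}} V3={{x1},{x2},{x5},{x1,x3},{x1,x4},{x1,x5},{x3,x5},{x4,x5},{x1,x3,x5},{x1,x4,x5}} V4={{x3},{x4},{x1,x3},{x1,x4},{x3,x4},{x3,x5},{x4,x5},{x1,x3,x5},{x1,x4,x5}} V5={{x1},{x2},{x1,x3},{x1,x4},{x1,x5},{x1,x3,x5},{x1,x4,x5}}
  V12={{x1,x4},{x1,x4,x5}} V13={{x1,x4},{x4,x5},{x1,x4,x5}} V14={{x4},{x1,x4},{x3,x4},{x4,x5},{x1,x4,x5}} V15={{x1,x4},{x1,x4,x5}} V23={{x1},{x1,x3},{x1,x4},{x1,x5},{x1,x3,x5},{x1,x4,x5}} V24={{x1,x3},{x1,x4},{x1,x3,x5},{x1,x4,x5}} V25={{x1},{x1,x3},{x1,x4},{x1,x5},{x1,x3,x5},{x1,x4,x5}} V34={{x1,x3},{x1,x4},{x3,x5},{x4,x5},{x1,x3,x5},{x1,x4,x5}} V35={{x1},{x2},{x1,x3},{x1,x4},{x1,x5},{x1,x3,x5},{x1,x4,x5}} V45={{x1,x3},{x1,x4},{x1,x3,x5},{x1,x4,x5}}
  V123={{x1,x4},{x1,x4,x5}} V124={{x1,x4},{x1,x4,x5}} V125={{x1,x4},{x1,x4,x5}} V134={{x1,x4},{x4,x5},{x1,x4,x5}} V135={{x1,x4},{x1,x4,x5}} V145={{x1,x4},{x1,x4,x5}} V234={{x1,x3},{x1,x4},{x1,x3,x5},{x1,x4,x5}} V235={{x1},{x1,x3},{x1,x4},{x1,x5},{x1,x3,x5},{x1,x4,x5}} V245={{x1,x3},{x1,x4},{x1,x3,x5},{x1,x4,x5}} V345={{x1,x3},{x1,x4},{x1,x3,x5},{x1,x4,x5}}
  V1234={{x1,x4},{x1,x4,x5}} V1235={{x1,x4},{x1,x4,x5}} V1245={{x1,x4},{x1,x4,x5}} V1345={{x1,x4},{x1,x4,x5}} V2345={{x1,x3},{x1,x4},{x1,x3,x5},{x1,x4,x5}}
  V12345={{x1,x4},{x1,x4,x5}}
C dims 5,10,10,5; δ0: rk 4, SNF 1^4; δ1: rk 6, SNF 1^6; δ2: rk 4, SNF 1^4
degree 0: 5−4−0 = 1 → Ȟ^0 ≅ Z
degree 1: 10−6−4 = 0 → Ȟ^1 ≅ 0
degree 2: 10−4−6 = 0 → Ȟ^2 ≅ 0


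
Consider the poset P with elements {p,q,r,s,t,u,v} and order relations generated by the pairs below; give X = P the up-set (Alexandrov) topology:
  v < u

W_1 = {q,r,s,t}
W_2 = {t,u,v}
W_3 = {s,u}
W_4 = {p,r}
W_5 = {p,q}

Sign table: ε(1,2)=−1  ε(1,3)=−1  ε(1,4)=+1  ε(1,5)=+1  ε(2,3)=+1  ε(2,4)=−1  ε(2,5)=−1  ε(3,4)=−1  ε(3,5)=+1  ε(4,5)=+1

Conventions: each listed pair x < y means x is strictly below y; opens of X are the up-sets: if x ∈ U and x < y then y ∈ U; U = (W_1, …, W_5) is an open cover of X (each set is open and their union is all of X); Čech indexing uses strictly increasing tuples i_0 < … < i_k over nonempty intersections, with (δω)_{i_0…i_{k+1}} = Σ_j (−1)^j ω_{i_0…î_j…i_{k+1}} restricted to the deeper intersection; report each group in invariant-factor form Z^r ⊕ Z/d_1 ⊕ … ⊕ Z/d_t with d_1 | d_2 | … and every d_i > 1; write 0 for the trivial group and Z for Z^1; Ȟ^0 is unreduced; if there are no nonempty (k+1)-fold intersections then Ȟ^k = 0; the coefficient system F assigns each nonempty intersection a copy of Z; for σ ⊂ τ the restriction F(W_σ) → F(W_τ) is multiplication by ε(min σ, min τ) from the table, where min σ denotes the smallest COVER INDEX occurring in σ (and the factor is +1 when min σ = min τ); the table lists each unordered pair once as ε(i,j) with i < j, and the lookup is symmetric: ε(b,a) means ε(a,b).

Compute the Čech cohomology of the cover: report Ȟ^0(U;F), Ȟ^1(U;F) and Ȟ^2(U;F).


nonempty overlaps:
  W12={t} W13={s} W14={r} W15={q} W23={u} W45={p}
C dims 5,6; δ0: rk 4, SNF 1^4
degree 0: 5−4−0 = 1 → Ȟ^0 ≅ Z
degree 1: 6−0−4 = 2 → Ȟ^1 ≅ Z^2
degree 2: 0−0−0 = 0 → Ȟ^2 ≅ 0

Ȟ^0 ≅ Z; Ȟ^1 ≅ Z^2; Ȟ^2 ≅ 0


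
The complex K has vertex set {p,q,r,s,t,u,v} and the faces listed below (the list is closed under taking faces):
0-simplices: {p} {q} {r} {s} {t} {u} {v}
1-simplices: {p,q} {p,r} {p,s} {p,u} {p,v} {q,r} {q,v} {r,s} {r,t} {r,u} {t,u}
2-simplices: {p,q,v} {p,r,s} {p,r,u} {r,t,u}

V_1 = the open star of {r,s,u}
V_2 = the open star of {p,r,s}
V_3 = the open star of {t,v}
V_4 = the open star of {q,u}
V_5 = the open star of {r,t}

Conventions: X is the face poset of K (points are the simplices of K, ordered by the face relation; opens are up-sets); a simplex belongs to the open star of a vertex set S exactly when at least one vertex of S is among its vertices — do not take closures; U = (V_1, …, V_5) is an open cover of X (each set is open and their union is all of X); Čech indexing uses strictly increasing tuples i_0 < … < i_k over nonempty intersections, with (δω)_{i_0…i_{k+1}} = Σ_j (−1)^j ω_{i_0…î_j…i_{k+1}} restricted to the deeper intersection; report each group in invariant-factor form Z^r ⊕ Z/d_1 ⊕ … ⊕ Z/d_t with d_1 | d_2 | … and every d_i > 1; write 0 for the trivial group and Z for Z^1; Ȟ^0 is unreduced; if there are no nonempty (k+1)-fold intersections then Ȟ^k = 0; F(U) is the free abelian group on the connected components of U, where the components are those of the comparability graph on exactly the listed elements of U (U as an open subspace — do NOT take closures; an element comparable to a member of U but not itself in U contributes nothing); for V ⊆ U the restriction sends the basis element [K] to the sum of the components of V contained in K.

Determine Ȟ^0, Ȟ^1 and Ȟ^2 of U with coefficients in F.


Ȟ^0 = Z, Ȟ^1 = Z, Ȟ^2 = 0

nonempty overlaps:
  V1={{r},{s},{u},{p,r},{p,s},{p,u},{q,r},{r,s},{r,t},{r,u},{t,u},{p,r,s},{p,r,u},{r,t,u}} V2={{p},{r},{s},{p,q},{p,r},{p,s},{p,u},{p,v},{q,r},{r,s},{r,t},{r,u},{p,q,v},{p,r,s},{p,r,u},{r,t,u}} V3={{t},{v},{p,v},{q,v},{r,t},{t,u},{p,q,v},{r,t,u}} V4={{q},{u},{p,q},{p,u},{q,r},{q,v},{r,u},{t,u},{p,q,v},{p,r,u},{r,t,u}} V5={{r},{t},{p,r},{q,r},{r,s},{r,t},{r,u},{t,u},{p,r,s},{p,r,u},{r,t,u}}
  V12={{r},{s},{p,r},{p,s},{p,u},{q,r},{r,s},{r,t},{r,u},{p,r,s},{p,r,u},{r,t,u}} V13={{r,t},{t,u},{r,t,u}} V14={{u},{p,u},{q,r},{r,u},{t,u},{p,r,u},{r,t,u}} V15={{r},{p,r},{q,r},{r,s},{r,t},{r,u},{t,u},{p,r,s},{p,r,u},{r,t,u}} V23={{p,v},{r,t},{p,q,v},{r,t,u}} V24={{p,q},{p,u},{q,r},{r,u},{p,q,v},{p,r,u},{r,t,u}} V25={{r},{p,r},{q,r},{r,s},{r,t},{r,u},{p,r,s},{p,r,u},{r,t,u}} V34={{q,v},{t,u},{p,q,v},{r,t,u}} V35={{t},{r,t},{t,u},{r,t,u}} V45={{q,r},{r,u},{t,u},{p,r,u},{r,t,u}}
  V123={{r,t},{r,t,u}} V124={{p,u},{q,r},{r,u},{p,r,u},{r,t,u}} V125={{r},{p,r},{q,r},{r,s},{r,t},{r,u},{p,r,s},{p,r,u},{r,t,u}} V134={{t,u},{r,t,u}} V135={{r,t},{t,u},{r,t,u}} V145={{q,r},{r,u},{t,u},{p,r,u},{r,t,u}} V234={{p,q,v},{r,t,u}} V235={{r,t},{r,t,u}} V245={{q,r},{r,u},{p,r,u},{r,t,u}} V345={{t,u},{r,t,u}}
  V1234={{r,t,u}} V1235={{r,t},{r,t,u}} V1245={{q,r},{r,u},{p,r,u},{r,t,u}} V1345={{t,u},{r,t,u}} V2345={{r,t,u}}
  V12345={{r,t,u}}
components per intersection:
  V1: {{r},{s},{u},{p,r},{p,s},{p,u},{q,r},{r,s},{r,t},{r,u},{t,u},{p,r,s},{p,r,u},{r,t,u}}
  V2: {{p},{r},{s},{p,q},{p,r},{p,s},{p,u},{p,v},{q,r},{r,s},{r,t},{r,u},{p,q,v},{p,r,s},{p,r,u},{r,t,u}}
  V3: {{t},{r,t},{t,u},{r,t,u}} {{v},{p,v},{q,v},{p,q,v}}
  V4: {{q},{p,q},{q,r},{q,v},{p,q,v}} {{u},{p,u},{r,u},{t,u},{p,r,u},{r,t,u}}
  V5: {{r},{t},{p,r},{q,r},{r,s},{r,t},{r,u},{t,u},{p,r,s},{p,r,u},{r,t,u}}
  V12: {{r},{s},{p,r},{p,s},{p,u},{q,r},{r,s},{r,t},{r,u},{p,r,s},{p,r,u},{r,t,u}}
  V13: {{r,t},{t,u},{r,t,u}}
  V14: {{u},{p,u},{r,u},{t,u},{p,r,u},{r,t,u}} {{q,r}}
  V15: {{r},{p,r},{q,r},{r,s},{r,t},{r,u},{t,u},{p,r,s},{p,r,u},{r,t,u}}
  V23: {{p,v},{p,q,v}} {{r,t},{r,t,u}}
  V24: {{p,q},{p,q,v}} {{p,u},{r,u},{p,r,u},{r,t,u}} {{q,r}}
  V25: {{r},{p,r},{q,r},{r,s},{r,t},{r,u},{p,r,s},{p,r,u},{r,t,u}}
  V34: {{q,v},{p,q,v}} {{t,u},{r,t,u}}
  V35: {{t},{r,t},{t,u},{r,t,u}}
  V45: {{q,r}} {{r,u},{t,u},{p,r,u},{r,t,u}}
  V123: {{r,t},{r,t,u}}
  V124: {{p,u},{r,u},{p,r,u},{r,t,u}} {{q,r}}
  V125: {{r},{p,r},{q,r},{r,s},{r,t},{r,u},{p,r,s},{p,r,u},{r,t,u}}
  V134: {{t,u},{r,t,u}}
  V135: {{r,t},{t,u},{r,t,u}}
  V145: {{q,r}} {{r,u},{t,u},{p,r,u},{r,t,u}}
  V234: {{p,q,v}} {{r,t,u}}
  V235: {{r,t},{r,t,u}}
  V245: {{q,r}} {{r,u},{p,r,u},{r,t,u}}
  V345: {{t,u},{r,t,u}}
  V1234: {{r,t,u}}
  V1235: {{r,t},{r,t,u}}
  V1245: {{q,r}} {{r,u},{p,r,u},{r,t,u}}
  V1345: {{t,u},{r,t,u}}
  V2345: {{r,t,u}}
  V12345: {{r,t,u}}
C dims 7,16,14,6; δ0: rk 6, SNF 1^6; δ1: rk 9, SNF 1^9; δ2: rk 5, SNF 1^5
degree 0: 7−6−0 = 1 → Ȟ^0 ≅ Z
degree 1: 16−9−6 = 1 → Ȟ^1 ≅ Z
degree 2: 14−5−9 = 0 → Ȟ^2 ≅ 0


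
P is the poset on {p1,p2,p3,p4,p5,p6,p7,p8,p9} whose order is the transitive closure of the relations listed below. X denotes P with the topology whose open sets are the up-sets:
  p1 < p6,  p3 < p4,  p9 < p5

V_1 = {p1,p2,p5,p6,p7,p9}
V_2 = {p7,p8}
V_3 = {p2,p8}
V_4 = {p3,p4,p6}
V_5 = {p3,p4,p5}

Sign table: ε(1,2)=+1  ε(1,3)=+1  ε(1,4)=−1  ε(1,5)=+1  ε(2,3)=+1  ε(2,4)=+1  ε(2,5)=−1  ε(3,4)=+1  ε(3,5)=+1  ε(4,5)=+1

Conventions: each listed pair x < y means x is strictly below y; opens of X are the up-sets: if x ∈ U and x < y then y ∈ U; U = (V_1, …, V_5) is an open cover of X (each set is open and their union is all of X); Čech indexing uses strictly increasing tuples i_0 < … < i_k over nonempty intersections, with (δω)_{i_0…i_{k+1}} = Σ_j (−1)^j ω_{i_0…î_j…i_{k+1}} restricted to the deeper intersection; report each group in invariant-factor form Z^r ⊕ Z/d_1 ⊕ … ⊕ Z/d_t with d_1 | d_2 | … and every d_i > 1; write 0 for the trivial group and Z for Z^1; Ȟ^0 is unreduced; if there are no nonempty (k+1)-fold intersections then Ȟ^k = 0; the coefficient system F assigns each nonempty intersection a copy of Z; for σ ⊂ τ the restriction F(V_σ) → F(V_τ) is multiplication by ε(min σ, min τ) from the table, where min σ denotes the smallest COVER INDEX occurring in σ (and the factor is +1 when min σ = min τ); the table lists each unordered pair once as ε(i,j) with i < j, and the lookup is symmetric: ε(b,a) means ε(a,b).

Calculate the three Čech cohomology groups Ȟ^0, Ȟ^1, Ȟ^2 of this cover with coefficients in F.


nerve simplices:
  V12={p7} V13={p2} V14={p6} V15={p5} V23={p8} V45={p3,p4}
C dims 5,6; δ0: rk 5, SNF 1^4·2
degree 0: 5−5−0 = 0 → Ȟ^0 ≅ 0
degree 1: 6−0−5 = 1 plus torsion [2] → Ȟ^1 ≅ Z ⊕ Z/2
degree 2: 0−0−0 = 0 → Ȟ^2 ≅ 0

Ȟ^0 ≅ 0; Ȟ^1 ≅ Z ⊕ Z/2; Ȟ^2 ≅ 0


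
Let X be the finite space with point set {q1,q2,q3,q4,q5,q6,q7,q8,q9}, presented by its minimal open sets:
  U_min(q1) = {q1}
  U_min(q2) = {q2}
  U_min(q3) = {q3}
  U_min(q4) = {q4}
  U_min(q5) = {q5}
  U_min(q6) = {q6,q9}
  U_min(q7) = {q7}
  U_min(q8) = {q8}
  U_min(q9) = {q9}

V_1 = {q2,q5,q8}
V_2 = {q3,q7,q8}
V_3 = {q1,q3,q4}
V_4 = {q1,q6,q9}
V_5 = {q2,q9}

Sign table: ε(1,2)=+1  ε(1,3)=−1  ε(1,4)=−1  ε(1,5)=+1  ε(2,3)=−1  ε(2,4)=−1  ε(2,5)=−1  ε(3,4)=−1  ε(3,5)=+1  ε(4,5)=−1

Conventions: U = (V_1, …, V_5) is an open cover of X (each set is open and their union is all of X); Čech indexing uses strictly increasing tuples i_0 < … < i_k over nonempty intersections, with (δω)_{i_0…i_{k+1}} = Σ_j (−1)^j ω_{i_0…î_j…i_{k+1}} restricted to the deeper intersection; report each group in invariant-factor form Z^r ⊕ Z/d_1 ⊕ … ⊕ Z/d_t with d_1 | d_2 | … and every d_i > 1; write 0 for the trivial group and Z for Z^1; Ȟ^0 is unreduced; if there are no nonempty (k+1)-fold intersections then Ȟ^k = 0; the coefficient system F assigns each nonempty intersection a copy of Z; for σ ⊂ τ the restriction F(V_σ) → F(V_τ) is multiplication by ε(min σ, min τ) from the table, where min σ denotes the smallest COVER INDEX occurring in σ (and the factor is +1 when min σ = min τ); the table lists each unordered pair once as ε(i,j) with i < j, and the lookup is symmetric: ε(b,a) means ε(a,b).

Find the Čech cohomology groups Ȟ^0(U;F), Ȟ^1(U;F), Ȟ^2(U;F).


Ȟ^0 ≅ 0, Ȟ^1 ≅ Z/2 and Ȟ^2 ≅ 0

cover nerve:
  V12={q8} V15={q2} V23={q3} V34={q1} V45={q9}
C dims 5,5; δ0: rk 5, SNF 1^4·2
Ȟ^0: (5−5)−0=0 ⇒ 0
Ȟ^1: (5−0)−5=0 plus torsion [2] ⇒ Z/2
Ȟ^2: (0−0)−0=0 ⇒ 0


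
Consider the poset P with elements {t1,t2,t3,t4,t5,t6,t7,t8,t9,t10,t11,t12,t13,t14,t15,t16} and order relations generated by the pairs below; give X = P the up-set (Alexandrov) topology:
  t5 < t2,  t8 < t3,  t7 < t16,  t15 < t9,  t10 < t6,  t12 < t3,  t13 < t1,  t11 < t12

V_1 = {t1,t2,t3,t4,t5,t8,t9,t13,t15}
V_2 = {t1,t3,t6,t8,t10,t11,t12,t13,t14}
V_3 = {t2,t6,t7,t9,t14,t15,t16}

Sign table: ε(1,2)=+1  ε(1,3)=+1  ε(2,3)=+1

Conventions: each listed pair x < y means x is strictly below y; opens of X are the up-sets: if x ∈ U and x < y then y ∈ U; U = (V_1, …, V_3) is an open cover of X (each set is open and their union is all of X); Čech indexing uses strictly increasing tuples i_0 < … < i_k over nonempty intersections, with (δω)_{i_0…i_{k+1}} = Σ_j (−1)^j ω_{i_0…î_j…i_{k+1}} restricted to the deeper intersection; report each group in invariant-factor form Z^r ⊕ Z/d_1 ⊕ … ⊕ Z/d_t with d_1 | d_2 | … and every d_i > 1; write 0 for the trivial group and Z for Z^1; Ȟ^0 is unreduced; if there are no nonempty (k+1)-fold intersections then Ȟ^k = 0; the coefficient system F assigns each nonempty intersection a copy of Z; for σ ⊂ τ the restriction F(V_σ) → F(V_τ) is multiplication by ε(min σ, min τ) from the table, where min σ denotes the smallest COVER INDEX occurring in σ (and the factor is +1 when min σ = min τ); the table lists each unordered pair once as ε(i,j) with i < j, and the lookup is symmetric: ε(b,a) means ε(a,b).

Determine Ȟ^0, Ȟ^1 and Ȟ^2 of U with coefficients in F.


Ȟ^0 = Z, Ȟ^1 = Z, Ȟ^2 = 0

nerve simplices:
  V12={t1,t3,t8,t13} V13={t2,t9,t15} V23={t6,t14}
C dims 3,3; δ0: rk 2, SNF 1^2
degree 0: 3−2−0 = 1 → Ȟ^0 ≅ Z
degree 1: 3−0−2 = 1 → Ȟ^1 ≅ Z
degree 2: 0−0−0 = 0 → Ȟ^2 ≅ 0
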